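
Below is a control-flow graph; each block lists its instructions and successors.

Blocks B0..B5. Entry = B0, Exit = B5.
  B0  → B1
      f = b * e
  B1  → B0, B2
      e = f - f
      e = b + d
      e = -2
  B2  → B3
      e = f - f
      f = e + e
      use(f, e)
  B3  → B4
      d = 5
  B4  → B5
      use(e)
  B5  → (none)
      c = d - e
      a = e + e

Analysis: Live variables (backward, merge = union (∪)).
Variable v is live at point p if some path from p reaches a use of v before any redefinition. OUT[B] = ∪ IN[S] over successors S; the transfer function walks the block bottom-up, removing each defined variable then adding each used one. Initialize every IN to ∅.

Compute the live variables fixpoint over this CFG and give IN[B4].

Answer: {d, e}

Trace:
Fixpoint table:
  B0:  IN={b, d, e}  OUT={b, d, f}
  B1:  IN={b, d, f}  OUT={b, d, e, f}
  B2:  IN={f}  OUT={e}
  B3:  IN={e}  OUT={d, e}
  B4:  IN={d, e}  OUT={d, e}
  B5:  IN={d, e}  OUT={}

Merge at B4: OUT[B4] = IN[B5] = {d, e}
Applying B4's transfer function to that OUT value gives IN[B4] (row B4 above).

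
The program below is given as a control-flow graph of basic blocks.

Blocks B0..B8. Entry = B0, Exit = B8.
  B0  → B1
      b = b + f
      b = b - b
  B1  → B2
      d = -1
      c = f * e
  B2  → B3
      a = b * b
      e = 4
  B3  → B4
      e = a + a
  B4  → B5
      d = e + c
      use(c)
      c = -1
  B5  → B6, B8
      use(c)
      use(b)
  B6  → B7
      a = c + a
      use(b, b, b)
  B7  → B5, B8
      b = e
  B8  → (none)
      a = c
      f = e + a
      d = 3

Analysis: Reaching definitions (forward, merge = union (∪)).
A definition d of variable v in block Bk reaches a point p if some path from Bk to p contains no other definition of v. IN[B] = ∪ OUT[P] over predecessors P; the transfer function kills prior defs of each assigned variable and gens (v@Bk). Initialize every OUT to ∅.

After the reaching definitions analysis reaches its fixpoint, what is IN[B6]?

Per-block solution:
  B0:  IN={}  OUT={b@B0}
  B1:  IN={b@B0}  OUT={b@B0, c@B1, d@B1}
  B2:  IN={b@B0, c@B1, d@B1}  OUT={a@B2, b@B0, c@B1, d@B1, e@B2}
  B3:  IN={a@B2, b@B0, c@B1, d@B1, e@B2}  OUT={a@B2, b@B0, c@B1, d@B1, e@B3}
  B4:  IN={a@B2, b@B0, c@B1, d@B1, e@B3}  OUT={a@B2, b@B0, c@B4, d@B4, e@B3}
  B5:  IN={a@B2, a@B6, b@B0, b@B7, c@B4, d@B4, e@B3}  OUT={a@B2, a@B6, b@B0, b@B7, c@B4, d@B4, e@B3}
  B6:  IN={a@B2, a@B6, b@B0, b@B7, c@B4, d@B4, e@B3}  OUT={a@B6, b@B0, b@B7, c@B4, d@B4, e@B3}
  B7:  IN={a@B6, b@B0, b@B7, c@B4, d@B4, e@B3}  OUT={a@B6, b@B7, c@B4, d@B4, e@B3}
  B8:  IN={a@B2, a@B6, b@B0, b@B7, c@B4, d@B4, e@B3}  OUT={a@B8, b@B0, b@B7, c@B4, d@B8, e@B3, f@B8}

Merge at B6: IN[B6] = OUT[B5] = {a@B2, a@B6, b@B0, b@B7, c@B4, d@B4, e@B3}

Answer: {a@B2, a@B6, b@B0, b@B7, c@B4, d@B4, e@B3}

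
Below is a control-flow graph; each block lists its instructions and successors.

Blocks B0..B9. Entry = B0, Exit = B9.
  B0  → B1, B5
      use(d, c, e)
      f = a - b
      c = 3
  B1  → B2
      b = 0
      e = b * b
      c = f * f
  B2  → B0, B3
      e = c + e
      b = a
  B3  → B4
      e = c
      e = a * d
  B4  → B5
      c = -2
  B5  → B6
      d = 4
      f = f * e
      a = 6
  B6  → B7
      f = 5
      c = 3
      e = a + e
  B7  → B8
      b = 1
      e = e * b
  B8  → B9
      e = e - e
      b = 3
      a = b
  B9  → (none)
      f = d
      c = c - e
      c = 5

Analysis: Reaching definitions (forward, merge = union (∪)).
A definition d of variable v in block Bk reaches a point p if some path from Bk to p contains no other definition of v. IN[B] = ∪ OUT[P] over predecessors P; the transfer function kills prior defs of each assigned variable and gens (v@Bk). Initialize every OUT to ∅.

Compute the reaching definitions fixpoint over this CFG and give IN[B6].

Answer: {a@B5, b@B2, c@B0, c@B4, d@B5, e@B2, e@B3, f@B5}

Trace:
Per-block solution:
  B0: | IN={b@B2, c@B1, e@B2, f@B0} | OUT={b@B2, c@B0, e@B2, f@B0}
  B1: | IN={b@B2, c@B0, e@B2, f@B0} | OUT={b@B1, c@B1, e@B1, f@B0}
  B2: | IN={b@B1, c@B1, e@B1, f@B0} | OUT={b@B2, c@B1, e@B2, f@B0}
  B3: | IN={b@B2, c@B1, e@B2, f@B0} | OUT={b@B2, c@B1, e@B3, f@B0}
  B4: | IN={b@B2, c@B1, e@B3, f@B0} | OUT={b@B2, c@B4, e@B3, f@B0}
  B5: | IN={b@B2, c@B0, c@B4, e@B2, e@B3, f@B0} | OUT={a@B5, b@B2, c@B0, c@B4, d@B5, e@B2, e@B3, f@B5}
  B6: | IN={a@B5, b@B2, c@B0, c@B4, d@B5, e@B2, e@B3, f@B5} | OUT={a@B5, b@B2, c@B6, d@B5, e@B6, f@B6}
  B7: | IN={a@B5, b@B2, c@B6, d@B5, e@B6, f@B6} | OUT={a@B5, b@B7, c@B6, d@B5, e@B7, f@B6}
  B8: | IN={a@B5, b@B7, c@B6, d@B5, e@B7, f@B6} | OUT={a@B8, b@B8, c@B6, d@B5, e@B8, f@B6}
  B9: | IN={a@B8, b@B8, c@B6, d@B5, e@B8, f@B6} | OUT={a@B8, b@B8, c@B9, d@B5, e@B8, f@B9}

Merge at B6: IN[B6] = OUT[B5] = {a@B5, b@B2, c@B0, c@B4, d@B5, e@B2, e@B3, f@B5}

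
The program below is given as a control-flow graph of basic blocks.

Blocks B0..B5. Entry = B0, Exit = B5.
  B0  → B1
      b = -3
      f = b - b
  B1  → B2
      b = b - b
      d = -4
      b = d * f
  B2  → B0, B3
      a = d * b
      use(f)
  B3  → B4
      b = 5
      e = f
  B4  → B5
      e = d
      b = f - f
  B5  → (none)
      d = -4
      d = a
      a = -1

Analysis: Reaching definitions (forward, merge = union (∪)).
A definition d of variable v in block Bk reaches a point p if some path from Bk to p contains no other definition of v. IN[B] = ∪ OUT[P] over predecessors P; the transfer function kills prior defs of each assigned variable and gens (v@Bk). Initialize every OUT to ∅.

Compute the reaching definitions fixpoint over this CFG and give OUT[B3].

Answer: {a@B2, b@B3, d@B1, e@B3, f@B0}

Trace:
Per-block solution:
  B0:  IN={a@B2, b@B1, d@B1, f@B0}  OUT={a@B2, b@B0, d@B1, f@B0}
  B1:  IN={a@B2, b@B0, d@B1, f@B0}  OUT={a@B2, b@B1, d@B1, f@B0}
  B2:  IN={a@B2, b@B1, d@B1, f@B0}  OUT={a@B2, b@B1, d@B1, f@B0}
  B3:  IN={a@B2, b@B1, d@B1, f@B0}  OUT={a@B2, b@B3, d@B1, e@B3, f@B0}
  B4:  IN={a@B2, b@B3, d@B1, e@B3, f@B0}  OUT={a@B2, b@B4, d@B1, e@B4, f@B0}
  B5:  IN={a@B2, b@B4, d@B1, e@B4, f@B0}  OUT={a@B5, b@B4, d@B5, e@B4, f@B0}

Merge at B3: IN[B3] = OUT[B2] = {a@B2, b@B1, d@B1, f@B0}
Applying B3's transfer function to that IN value gives OUT[B3] (row B3 above).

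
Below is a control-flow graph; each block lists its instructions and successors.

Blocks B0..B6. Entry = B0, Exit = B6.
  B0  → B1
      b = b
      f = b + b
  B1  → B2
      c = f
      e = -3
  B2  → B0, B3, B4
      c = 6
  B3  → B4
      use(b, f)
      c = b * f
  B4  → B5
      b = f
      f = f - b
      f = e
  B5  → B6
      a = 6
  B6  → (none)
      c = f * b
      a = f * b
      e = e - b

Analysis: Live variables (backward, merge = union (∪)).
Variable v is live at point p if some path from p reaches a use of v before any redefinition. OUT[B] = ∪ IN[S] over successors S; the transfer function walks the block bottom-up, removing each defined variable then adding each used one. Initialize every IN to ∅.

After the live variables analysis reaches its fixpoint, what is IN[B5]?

Converged values:
  B0: | IN={b} | OUT={b, f}
  B1: | IN={b, f} | OUT={b, e, f}
  B2: | IN={b, e, f} | OUT={b, e, f}
  B3: | IN={b, e, f} | OUT={e, f}
  B4: | IN={e, f} | OUT={b, e, f}
  B5: | IN={b, e, f} | OUT={b, e, f}
  B6: | IN={b, e, f} | OUT={}

Merge at B5: OUT[B5] = IN[B6] = {b, e, f}
Applying B5's transfer function to that OUT value gives IN[B5] (row B5 above).

Answer: {b, e, f}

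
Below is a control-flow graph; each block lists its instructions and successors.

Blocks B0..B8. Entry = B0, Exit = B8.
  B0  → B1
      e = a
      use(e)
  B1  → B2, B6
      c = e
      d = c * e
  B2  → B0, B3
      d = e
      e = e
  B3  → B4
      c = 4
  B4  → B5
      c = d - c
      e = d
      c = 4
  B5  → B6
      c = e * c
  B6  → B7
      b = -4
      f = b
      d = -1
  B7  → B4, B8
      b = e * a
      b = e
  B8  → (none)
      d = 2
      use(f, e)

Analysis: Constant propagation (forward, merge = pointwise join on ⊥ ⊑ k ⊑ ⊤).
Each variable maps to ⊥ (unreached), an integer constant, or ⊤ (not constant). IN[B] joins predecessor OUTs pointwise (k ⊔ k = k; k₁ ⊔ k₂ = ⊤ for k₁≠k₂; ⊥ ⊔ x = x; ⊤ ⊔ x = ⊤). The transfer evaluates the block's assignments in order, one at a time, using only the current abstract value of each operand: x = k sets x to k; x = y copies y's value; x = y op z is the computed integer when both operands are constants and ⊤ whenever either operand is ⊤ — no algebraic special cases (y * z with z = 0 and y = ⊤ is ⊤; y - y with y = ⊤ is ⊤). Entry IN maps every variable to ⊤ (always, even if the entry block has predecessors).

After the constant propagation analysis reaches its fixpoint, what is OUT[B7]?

Answer: {a: ⊤, b: ⊤, c: ⊤, d: -1, e: ⊤, f: -4}

Derivation:
Converged values:
  B0: | IN=(all ⊤) | OUT=(all ⊤)
  B1: | IN=(all ⊤) | OUT=(all ⊤)
  B2: | IN=(all ⊤) | OUT=(all ⊤)
  B3: | IN=(all ⊤) | OUT={c:4; rest ⊤}
  B4: | IN=(all ⊤) | OUT={c:4; rest ⊤}
  B5: | IN={c:4; rest ⊤} | OUT=(all ⊤)
  B6: | IN=(all ⊤) | OUT={b:-4, d:-1, f:-4; rest ⊤}
  B7: | IN={b:-4, d:-1, f:-4; rest ⊤} | OUT={d:-1, f:-4; rest ⊤}
  B8: | IN={d:-1, f:-4; rest ⊤} | OUT={d:2, f:-4; rest ⊤}

Merge at B7: IN[B7] = OUT[B6] = {a: ⊤, b: -4, c: ⊤, d: -1, e: ⊤, f: -4}
Applying B7's transfer function to that IN value gives OUT[B7] (row B7 above).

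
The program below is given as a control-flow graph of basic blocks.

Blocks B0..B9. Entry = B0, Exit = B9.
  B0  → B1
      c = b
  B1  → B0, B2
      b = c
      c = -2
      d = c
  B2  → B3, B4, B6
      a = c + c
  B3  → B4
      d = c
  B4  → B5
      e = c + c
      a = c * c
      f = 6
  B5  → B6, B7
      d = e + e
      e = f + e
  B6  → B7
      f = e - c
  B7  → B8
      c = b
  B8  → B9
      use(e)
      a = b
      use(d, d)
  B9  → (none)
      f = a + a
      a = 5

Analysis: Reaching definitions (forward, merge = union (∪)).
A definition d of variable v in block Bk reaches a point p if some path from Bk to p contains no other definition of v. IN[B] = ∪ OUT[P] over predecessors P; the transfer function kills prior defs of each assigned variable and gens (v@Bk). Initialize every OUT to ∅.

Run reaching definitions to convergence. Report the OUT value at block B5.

Answer: {a@B4, b@B1, c@B1, d@B5, e@B5, f@B4}

Derivation:
Fixpoint table:
  B0:   IN={b@B1, c@B1, d@B1}   OUT={b@B1, c@B0, d@B1}
  B1:   IN={b@B1, c@B0, d@B1}   OUT={b@B1, c@B1, d@B1}
  B2:   IN={b@B1, c@B1, d@B1}   OUT={a@B2, b@B1, c@B1, d@B1}
  B3:   IN={a@B2, b@B1, c@B1, d@B1}   OUT={a@B2, b@B1, c@B1, d@B3}
  B4:   IN={a@B2, b@B1, c@B1, d@B1, d@B3}   OUT={a@B4, b@B1, c@B1, d@B1, d@B3, e@B4, f@B4}
  B5:   IN={a@B4, b@B1, c@B1, d@B1, d@B3, e@B4, f@B4}   OUT={a@B4, b@B1, c@B1, d@B5, e@B5, f@B4}
  B6:   IN={a@B2, a@B4, b@B1, c@B1, d@B1, d@B5, e@B5, f@B4}   OUT={a@B2, a@B4, b@B1, c@B1, d@B1, d@B5, e@B5, f@B6}
  B7:   IN={a@B2, a@B4, b@B1, c@B1, d@B1, d@B5, e@B5, f@B4, f@B6}   OUT={a@B2, a@B4, b@B1, c@B7, d@B1, d@B5, e@B5, f@B4, f@B6}
  B8:   IN={a@B2, a@B4, b@B1, c@B7, d@B1, d@B5, e@B5, f@B4, f@B6}   OUT={a@B8, b@B1, c@B7, d@B1, d@B5, e@B5, f@B4, f@B6}
  B9:   IN={a@B8, b@B1, c@B7, d@B1, d@B5, e@B5, f@B4, f@B6}   OUT={a@B9, b@B1, c@B7, d@B1, d@B5, e@B5, f@B9}

Merge at B5: IN[B5] = OUT[B4] = {a@B4, b@B1, c@B1, d@B1, d@B3, e@B4, f@B4}
Applying B5's transfer function to that IN value gives OUT[B5] (row B5 above).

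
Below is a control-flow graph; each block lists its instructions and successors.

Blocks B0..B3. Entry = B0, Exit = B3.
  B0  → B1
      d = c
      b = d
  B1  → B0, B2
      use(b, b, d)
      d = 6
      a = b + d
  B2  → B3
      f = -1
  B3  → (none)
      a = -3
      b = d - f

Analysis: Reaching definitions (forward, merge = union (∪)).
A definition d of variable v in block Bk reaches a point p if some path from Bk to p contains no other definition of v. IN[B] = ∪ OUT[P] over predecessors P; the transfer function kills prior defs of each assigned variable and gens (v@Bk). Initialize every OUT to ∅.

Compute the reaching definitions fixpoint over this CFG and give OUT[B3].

Fixpoint table:
  B0:  IN={a@B1, b@B0, d@B1}  OUT={a@B1, b@B0, d@B0}
  B1:  IN={a@B1, b@B0, d@B0}  OUT={a@B1, b@B0, d@B1}
  B2:  IN={a@B1, b@B0, d@B1}  OUT={a@B1, b@B0, d@B1, f@B2}
  B3:  IN={a@B1, b@B0, d@B1, f@B2}  OUT={a@B3, b@B3, d@B1, f@B2}

Merge at B3: IN[B3] = OUT[B2] = {a@B1, b@B0, d@B1, f@B2}
Applying B3's transfer function to that IN value gives OUT[B3] (row B3 above).

Answer: {a@B3, b@B3, d@B1, f@B2}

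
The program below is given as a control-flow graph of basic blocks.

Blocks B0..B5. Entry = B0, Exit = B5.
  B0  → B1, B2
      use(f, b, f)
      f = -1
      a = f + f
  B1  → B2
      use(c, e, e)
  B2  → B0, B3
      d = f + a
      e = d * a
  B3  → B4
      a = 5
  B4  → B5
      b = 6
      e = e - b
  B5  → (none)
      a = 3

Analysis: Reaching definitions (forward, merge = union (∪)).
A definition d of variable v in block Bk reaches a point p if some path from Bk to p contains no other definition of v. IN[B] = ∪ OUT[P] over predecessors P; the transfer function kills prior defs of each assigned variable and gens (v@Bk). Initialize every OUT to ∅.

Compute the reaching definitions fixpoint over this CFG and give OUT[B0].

Answer: {a@B0, d@B2, e@B2, f@B0}

Working:
Per-block solution:
  B0: | IN={a@B0, d@B2, e@B2, f@B0} | OUT={a@B0, d@B2, e@B2, f@B0}
  B1: | IN={a@B0, d@B2, e@B2, f@B0} | OUT={a@B0, d@B2, e@B2, f@B0}
  B2: | IN={a@B0, d@B2, e@B2, f@B0} | OUT={a@B0, d@B2, e@B2, f@B0}
  B3: | IN={a@B0, d@B2, e@B2, f@B0} | OUT={a@B3, d@B2, e@B2, f@B0}
  B4: | IN={a@B3, d@B2, e@B2, f@B0} | OUT={a@B3, b@B4, d@B2, e@B4, f@B0}
  B5: | IN={a@B3, b@B4, d@B2, e@B4, f@B0} | OUT={a@B5, b@B4, d@B2, e@B4, f@B0}

Merge at B0 (entry node, so the boundary value {} is joined with the incoming edge(s)): IN[B0] = {} ⊔ OUT[B2] = {a@B0, d@B2, e@B2, f@B0}
Applying B0's transfer function to that IN value gives OUT[B0] (row B0 above).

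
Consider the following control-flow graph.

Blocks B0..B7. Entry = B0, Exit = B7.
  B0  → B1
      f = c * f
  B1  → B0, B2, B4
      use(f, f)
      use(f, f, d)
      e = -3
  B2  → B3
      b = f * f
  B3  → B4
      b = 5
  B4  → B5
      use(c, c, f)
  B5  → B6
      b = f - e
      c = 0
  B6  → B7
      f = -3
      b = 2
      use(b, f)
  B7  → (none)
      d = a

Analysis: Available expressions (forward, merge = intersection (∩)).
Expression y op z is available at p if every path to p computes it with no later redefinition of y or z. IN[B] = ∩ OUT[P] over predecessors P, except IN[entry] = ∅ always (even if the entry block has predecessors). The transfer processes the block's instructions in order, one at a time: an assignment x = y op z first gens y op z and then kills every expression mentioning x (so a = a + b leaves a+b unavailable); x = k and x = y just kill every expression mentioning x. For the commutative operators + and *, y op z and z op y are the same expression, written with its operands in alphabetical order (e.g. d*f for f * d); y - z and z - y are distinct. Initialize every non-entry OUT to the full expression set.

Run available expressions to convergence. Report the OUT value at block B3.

Answer: {f*f}

Derivation:
Fixpoint table:
  B0:   IN={}   OUT={}
  B1:   IN={}   OUT={}
  B2:   IN={}   OUT={f*f}
  B3:   IN={f*f}   OUT={f*f}
  B4:   IN={}   OUT={}
  B5:   IN={}   OUT={f-e}
  B6:   IN={f-e}   OUT={}
  B7:   IN={}   OUT={}

Merge at B3: IN[B3] = OUT[B2] = {f*f}
Applying B3's transfer function to that IN value gives OUT[B3] (row B3 above).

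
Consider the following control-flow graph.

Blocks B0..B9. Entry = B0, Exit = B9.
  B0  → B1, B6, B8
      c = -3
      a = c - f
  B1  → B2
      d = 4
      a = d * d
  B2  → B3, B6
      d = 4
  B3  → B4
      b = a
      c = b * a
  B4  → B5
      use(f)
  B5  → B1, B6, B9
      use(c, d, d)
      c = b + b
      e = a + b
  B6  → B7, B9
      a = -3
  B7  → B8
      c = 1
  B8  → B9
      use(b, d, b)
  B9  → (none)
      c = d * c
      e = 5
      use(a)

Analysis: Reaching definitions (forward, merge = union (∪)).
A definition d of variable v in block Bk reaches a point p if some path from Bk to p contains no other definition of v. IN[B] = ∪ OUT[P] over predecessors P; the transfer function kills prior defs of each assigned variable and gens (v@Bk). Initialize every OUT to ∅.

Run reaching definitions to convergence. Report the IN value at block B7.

Answer: {a@B6, b@B3, c@B0, c@B5, d@B2, e@B5}

Working:
Fixpoint table:
  B0:  IN={}  OUT={a@B0, c@B0}
  B1:  IN={a@B0, a@B1, b@B3, c@B0, c@B5, d@B2, e@B5}  OUT={a@B1, b@B3, c@B0, c@B5, d@B1, e@B5}
  B2:  IN={a@B1, b@B3, c@B0, c@B5, d@B1, e@B5}  OUT={a@B1, b@B3, c@B0, c@B5, d@B2, e@B5}
  B3:  IN={a@B1, b@B3, c@B0, c@B5, d@B2, e@B5}  OUT={a@B1, b@B3, c@B3, d@B2, e@B5}
  B4:  IN={a@B1, b@B3, c@B3, d@B2, e@B5}  OUT={a@B1, b@B3, c@B3, d@B2, e@B5}
  B5:  IN={a@B1, b@B3, c@B3, d@B2, e@B5}  OUT={a@B1, b@B3, c@B5, d@B2, e@B5}
  B6:  IN={a@B0, a@B1, b@B3, c@B0, c@B5, d@B2, e@B5}  OUT={a@B6, b@B3, c@B0, c@B5, d@B2, e@B5}
  B7:  IN={a@B6, b@B3, c@B0, c@B5, d@B2, e@B5}  OUT={a@B6, b@B3, c@B7, d@B2, e@B5}
  B8:  IN={a@B0, a@B6, b@B3, c@B0, c@B7, d@B2, e@B5}  OUT={a@B0, a@B6, b@B3, c@B0, c@B7, d@B2, e@B5}
  B9:  IN={a@B0, a@B1, a@B6, b@B3, c@B0, c@B5, c@B7, d@B2, e@B5}  OUT={a@B0, a@B1, a@B6, b@B3, c@B9, d@B2, e@B9}

Merge at B7: IN[B7] = OUT[B6] = {a@B6, b@B3, c@B0, c@B5, d@B2, e@B5}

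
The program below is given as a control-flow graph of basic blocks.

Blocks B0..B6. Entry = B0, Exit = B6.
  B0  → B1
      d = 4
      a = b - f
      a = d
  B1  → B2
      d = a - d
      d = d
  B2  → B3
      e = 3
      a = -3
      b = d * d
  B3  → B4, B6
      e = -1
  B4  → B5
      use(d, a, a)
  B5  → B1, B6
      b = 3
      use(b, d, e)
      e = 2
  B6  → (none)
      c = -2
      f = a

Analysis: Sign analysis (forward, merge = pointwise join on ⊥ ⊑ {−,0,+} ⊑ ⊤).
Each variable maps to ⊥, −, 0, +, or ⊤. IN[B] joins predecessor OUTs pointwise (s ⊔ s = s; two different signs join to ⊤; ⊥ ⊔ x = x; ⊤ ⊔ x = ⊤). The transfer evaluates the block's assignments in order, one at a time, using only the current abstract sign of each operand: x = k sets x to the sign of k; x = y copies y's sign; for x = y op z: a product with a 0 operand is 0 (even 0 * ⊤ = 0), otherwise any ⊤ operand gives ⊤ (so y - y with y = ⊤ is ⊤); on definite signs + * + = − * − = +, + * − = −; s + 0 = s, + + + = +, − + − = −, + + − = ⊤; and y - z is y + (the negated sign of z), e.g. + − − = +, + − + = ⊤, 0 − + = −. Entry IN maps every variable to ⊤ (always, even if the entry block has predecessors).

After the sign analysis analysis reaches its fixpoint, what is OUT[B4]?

Fixpoint table:
  B0:  IN=(all ⊤)  OUT={a:+, d:+; rest ⊤}
  B1:  IN=(all ⊤)  OUT=(all ⊤)
  B2:  IN=(all ⊤)  OUT={a:-, e:+; rest ⊤}
  B3:  IN={a:-, e:+; rest ⊤}  OUT={a:-, e:-; rest ⊤}
  B4:  IN={a:-, e:-; rest ⊤}  OUT={a:-, e:-; rest ⊤}
  B5:  IN={a:-, e:-; rest ⊤}  OUT={a:-, b:+, e:+; rest ⊤}
  B6:  IN={a:-; rest ⊤}  OUT={a:-, c:-, f:-; rest ⊤}

Merge at B4: IN[B4] = OUT[B3] = {a: -, b: ⊤, c: ⊤, d: ⊤, e: -, f: ⊤}
Applying B4's transfer function to that IN value gives OUT[B4] (row B4 above).

Answer: {a: -, b: ⊤, c: ⊤, d: ⊤, e: -, f: ⊤}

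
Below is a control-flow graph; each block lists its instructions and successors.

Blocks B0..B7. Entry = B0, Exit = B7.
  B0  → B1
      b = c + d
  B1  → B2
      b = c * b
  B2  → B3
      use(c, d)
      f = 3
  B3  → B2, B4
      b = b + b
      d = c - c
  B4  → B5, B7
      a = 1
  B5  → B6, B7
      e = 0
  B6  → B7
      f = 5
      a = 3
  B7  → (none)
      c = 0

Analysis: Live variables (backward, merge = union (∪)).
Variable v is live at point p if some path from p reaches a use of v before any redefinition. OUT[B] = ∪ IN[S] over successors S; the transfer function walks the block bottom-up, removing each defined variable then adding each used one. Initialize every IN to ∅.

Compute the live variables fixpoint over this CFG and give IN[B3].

Answer: {b, c}

Derivation:
Converged values:
  B0: | IN={c, d} | OUT={b, c, d}
  B1: | IN={b, c, d} | OUT={b, c, d}
  B2: | IN={b, c, d} | OUT={b, c}
  B3: | IN={b, c} | OUT={b, c, d}
  B4: | IN={} | OUT={}
  B5: | IN={} | OUT={}
  B6: | IN={} | OUT={}
  B7: | IN={} | OUT={}

Merge at B3: OUT[B3] = IN[B2] ⊔ IN[B4] = {b, c, d}
Applying B3's transfer function to that OUT value gives IN[B3] (row B3 above).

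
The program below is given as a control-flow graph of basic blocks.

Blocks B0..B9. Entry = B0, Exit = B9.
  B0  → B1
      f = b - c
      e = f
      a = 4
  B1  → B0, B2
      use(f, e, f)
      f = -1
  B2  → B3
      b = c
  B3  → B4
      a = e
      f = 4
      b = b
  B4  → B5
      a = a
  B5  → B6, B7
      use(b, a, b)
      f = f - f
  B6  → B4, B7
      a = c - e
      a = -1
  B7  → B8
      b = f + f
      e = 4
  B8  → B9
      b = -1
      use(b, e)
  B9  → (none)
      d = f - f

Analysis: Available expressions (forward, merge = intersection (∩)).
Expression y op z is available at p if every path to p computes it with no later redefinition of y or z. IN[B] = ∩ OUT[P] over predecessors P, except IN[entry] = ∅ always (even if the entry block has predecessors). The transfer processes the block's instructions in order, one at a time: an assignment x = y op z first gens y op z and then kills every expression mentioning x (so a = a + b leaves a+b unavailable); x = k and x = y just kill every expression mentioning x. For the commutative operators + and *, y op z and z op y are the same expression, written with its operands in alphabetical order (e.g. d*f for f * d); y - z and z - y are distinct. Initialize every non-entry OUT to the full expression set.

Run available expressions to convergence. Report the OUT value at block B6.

Converged values:
  B0:  IN={}  OUT={b-c}
  B1:  IN={b-c}  OUT={b-c}
  B2:  IN={b-c}  OUT={}
  B3:  IN={}  OUT={}
  B4:  IN={}  OUT={}
  B5:  IN={}  OUT={}
  B6:  IN={}  OUT={c-e}
  B7:  IN={}  OUT={f+f}
  B8:  IN={f+f}  OUT={f+f}
  B9:  IN={f+f}  OUT={f+f, f-f}

Merge at B6: IN[B6] = OUT[B5] = {}
Applying B6's transfer function to that IN value gives OUT[B6] (row B6 above).

Answer: {c-e}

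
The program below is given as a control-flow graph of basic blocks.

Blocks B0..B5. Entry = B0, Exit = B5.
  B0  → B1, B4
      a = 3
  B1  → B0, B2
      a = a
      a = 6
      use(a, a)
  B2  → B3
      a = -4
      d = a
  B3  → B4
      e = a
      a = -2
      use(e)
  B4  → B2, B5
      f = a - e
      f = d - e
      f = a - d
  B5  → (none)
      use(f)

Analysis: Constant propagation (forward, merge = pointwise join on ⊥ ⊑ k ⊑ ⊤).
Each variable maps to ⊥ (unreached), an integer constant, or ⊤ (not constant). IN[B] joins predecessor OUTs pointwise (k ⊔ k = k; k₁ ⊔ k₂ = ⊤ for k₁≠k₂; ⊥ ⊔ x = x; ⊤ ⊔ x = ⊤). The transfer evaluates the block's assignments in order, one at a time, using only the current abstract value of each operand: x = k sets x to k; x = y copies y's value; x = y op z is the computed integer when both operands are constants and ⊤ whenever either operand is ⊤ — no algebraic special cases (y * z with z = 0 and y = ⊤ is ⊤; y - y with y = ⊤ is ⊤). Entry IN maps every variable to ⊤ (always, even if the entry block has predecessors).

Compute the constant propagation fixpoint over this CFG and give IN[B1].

Per-block solution:
  B0:  IN=(all ⊤)  OUT={a:3; rest ⊤}
  B1:  IN={a:3; rest ⊤}  OUT={a:6; rest ⊤}
  B2:  IN=(all ⊤)  OUT={a:-4, d:-4; rest ⊤}
  B3:  IN={a:-4, d:-4; rest ⊤}  OUT={a:-2, d:-4, e:-4; rest ⊤}
  B4:  IN=(all ⊤)  OUT=(all ⊤)
  B5:  IN=(all ⊤)  OUT=(all ⊤)

Merge at B1: IN[B1] = OUT[B0] = {a: 3, b: ⊤, c: ⊤, d: ⊤, e: ⊤, f: ⊤}

Answer: {a: 3, b: ⊤, c: ⊤, d: ⊤, e: ⊤, f: ⊤}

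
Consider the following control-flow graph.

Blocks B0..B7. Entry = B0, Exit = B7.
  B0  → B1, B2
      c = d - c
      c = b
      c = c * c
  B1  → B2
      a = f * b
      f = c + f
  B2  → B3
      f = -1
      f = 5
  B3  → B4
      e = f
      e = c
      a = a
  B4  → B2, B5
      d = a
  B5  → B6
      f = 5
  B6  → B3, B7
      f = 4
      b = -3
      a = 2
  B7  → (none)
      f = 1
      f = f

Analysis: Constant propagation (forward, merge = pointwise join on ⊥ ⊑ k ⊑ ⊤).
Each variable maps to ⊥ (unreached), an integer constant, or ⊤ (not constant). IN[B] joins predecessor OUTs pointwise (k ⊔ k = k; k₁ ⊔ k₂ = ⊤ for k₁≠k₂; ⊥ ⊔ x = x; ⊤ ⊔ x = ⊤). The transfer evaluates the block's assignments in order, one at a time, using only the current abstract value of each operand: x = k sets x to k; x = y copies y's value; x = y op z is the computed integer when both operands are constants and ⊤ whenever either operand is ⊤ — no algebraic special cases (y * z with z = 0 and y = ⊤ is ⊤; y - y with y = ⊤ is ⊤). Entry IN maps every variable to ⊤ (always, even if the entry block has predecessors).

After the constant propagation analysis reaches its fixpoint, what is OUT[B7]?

Answer: {a: 2, b: -3, c: ⊤, d: ⊤, e: ⊤, f: 1}

Trace:
Per-block solution:
  B0:   IN=(all ⊤)   OUT=(all ⊤)
  B1:   IN=(all ⊤)   OUT=(all ⊤)
  B2:   IN=(all ⊤)   OUT={f:5; rest ⊤}
  B3:   IN=(all ⊤)   OUT=(all ⊤)
  B4:   IN=(all ⊤)   OUT=(all ⊤)
  B5:   IN=(all ⊤)   OUT={f:5; rest ⊤}
  B6:   IN={f:5; rest ⊤}   OUT={a:2, b:-3, f:4; rest ⊤}
  B7:   IN={a:2, b:-3, f:4; rest ⊤}   OUT={a:2, b:-3, f:1; rest ⊤}

Merge at B7: IN[B7] = OUT[B6] = {a: 2, b: -3, c: ⊤, d: ⊤, e: ⊤, f: 4}
Applying B7's transfer function to that IN value gives OUT[B7] (row B7 above).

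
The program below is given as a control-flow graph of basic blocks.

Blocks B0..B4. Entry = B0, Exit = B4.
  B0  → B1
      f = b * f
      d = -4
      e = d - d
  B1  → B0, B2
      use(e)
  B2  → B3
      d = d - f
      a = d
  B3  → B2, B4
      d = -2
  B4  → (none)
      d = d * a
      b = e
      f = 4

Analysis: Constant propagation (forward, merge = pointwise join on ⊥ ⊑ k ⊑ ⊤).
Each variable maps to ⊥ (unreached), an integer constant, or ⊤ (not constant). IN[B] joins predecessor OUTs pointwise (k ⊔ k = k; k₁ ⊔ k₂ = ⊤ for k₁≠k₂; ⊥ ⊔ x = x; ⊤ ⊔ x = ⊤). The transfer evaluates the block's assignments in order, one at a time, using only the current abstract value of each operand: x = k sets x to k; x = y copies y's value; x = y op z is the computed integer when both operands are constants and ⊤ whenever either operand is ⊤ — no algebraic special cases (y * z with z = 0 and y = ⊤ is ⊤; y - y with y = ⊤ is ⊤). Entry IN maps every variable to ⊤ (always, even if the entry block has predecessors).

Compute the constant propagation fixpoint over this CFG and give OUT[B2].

Per-block solution:
  B0: | IN=(all ⊤) | OUT={d:-4, e:0; rest ⊤}
  B1: | IN={d:-4, e:0; rest ⊤} | OUT={d:-4, e:0; rest ⊤}
  B2: | IN={e:0; rest ⊤} | OUT={e:0; rest ⊤}
  B3: | IN={e:0; rest ⊤} | OUT={d:-2, e:0; rest ⊤}
  B4: | IN={d:-2, e:0; rest ⊤} | OUT={b:0, e:0, f:4; rest ⊤}

Merge at B2: IN[B2] = OUT[B1] ⊔ OUT[B3] = {a: ⊤, b: ⊤, c: ⊤, d: ⊤, e: 0, f: ⊤}
Applying B2's transfer function to that IN value gives OUT[B2] (row B2 above).

Answer: {a: ⊤, b: ⊤, c: ⊤, d: ⊤, e: 0, f: ⊤}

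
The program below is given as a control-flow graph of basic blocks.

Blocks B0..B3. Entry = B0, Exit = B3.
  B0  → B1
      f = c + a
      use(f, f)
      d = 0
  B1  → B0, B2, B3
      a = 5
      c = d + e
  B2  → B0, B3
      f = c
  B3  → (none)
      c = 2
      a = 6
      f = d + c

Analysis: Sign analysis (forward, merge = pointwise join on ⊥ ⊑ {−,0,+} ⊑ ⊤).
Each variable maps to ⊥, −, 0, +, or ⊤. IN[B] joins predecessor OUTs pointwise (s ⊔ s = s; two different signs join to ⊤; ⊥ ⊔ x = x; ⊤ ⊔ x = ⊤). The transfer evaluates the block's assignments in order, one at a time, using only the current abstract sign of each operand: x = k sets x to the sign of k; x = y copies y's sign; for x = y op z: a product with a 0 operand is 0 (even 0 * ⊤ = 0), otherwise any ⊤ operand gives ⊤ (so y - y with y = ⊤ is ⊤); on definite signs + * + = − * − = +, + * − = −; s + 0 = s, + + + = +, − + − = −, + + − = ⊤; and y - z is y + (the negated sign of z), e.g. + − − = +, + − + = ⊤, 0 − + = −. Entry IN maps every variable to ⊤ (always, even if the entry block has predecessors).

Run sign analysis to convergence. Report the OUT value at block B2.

Answer: {a: +, b: ⊤, c: ⊤, d: 0, e: ⊤, f: ⊤}

Trace:
Per-block solution:
  B0: | IN=(all ⊤) | OUT={d:0; rest ⊤}
  B1: | IN={d:0; rest ⊤} | OUT={a:+, d:0; rest ⊤}
  B2: | IN={a:+, d:0; rest ⊤} | OUT={a:+, d:0; rest ⊤}
  B3: | IN={a:+, d:0; rest ⊤} | OUT={a:+, c:+, d:0, f:+; rest ⊤}

Merge at B2: IN[B2] = OUT[B1] = {a: +, b: ⊤, c: ⊤, d: 0, e: ⊤, f: ⊤}
Applying B2's transfer function to that IN value gives OUT[B2] (row B2 above).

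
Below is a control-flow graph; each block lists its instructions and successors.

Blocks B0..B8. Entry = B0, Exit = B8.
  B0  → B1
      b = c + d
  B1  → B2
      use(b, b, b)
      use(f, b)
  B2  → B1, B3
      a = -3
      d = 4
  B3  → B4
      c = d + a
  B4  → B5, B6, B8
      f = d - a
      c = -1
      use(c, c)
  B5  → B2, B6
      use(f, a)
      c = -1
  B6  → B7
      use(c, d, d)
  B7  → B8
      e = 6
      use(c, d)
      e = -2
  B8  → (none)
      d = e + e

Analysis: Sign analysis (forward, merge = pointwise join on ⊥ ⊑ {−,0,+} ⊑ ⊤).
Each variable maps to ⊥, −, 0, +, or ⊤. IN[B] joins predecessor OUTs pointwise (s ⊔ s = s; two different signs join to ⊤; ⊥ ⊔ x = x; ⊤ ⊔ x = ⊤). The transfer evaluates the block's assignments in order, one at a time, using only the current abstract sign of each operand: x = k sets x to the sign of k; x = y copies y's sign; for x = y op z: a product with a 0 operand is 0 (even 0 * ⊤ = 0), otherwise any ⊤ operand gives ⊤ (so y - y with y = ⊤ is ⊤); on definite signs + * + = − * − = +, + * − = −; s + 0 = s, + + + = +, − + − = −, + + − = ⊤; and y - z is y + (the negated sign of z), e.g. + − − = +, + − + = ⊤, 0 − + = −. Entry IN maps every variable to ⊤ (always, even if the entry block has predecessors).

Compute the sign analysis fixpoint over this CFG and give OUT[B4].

Answer: {a: -, b: ⊤, c: -, d: +, e: ⊤, f: +}

Trace:
Converged values:
  B0:  IN=(all ⊤)  OUT=(all ⊤)
  B1:  IN=(all ⊤)  OUT=(all ⊤)
  B2:  IN=(all ⊤)  OUT={a:-, d:+; rest ⊤}
  B3:  IN={a:-, d:+; rest ⊤}  OUT={a:-, d:+; rest ⊤}
  B4:  IN={a:-, d:+; rest ⊤}  OUT={a:-, c:-, d:+, f:+; rest ⊤}
  B5:  IN={a:-, c:-, d:+, f:+; rest ⊤}  OUT={a:-, c:-, d:+, f:+; rest ⊤}
  B6:  IN={a:-, c:-, d:+, f:+; rest ⊤}  OUT={a:-, c:-, d:+, f:+; rest ⊤}
  B7:  IN={a:-, c:-, d:+, f:+; rest ⊤}  OUT={a:-, c:-, d:+, e:-, f:+; rest ⊤}
  B8:  IN={a:-, c:-, d:+, f:+; rest ⊤}  OUT={a:-, c:-, f:+; rest ⊤}

Merge at B4: IN[B4] = OUT[B3] = {a: -, b: ⊤, c: ⊤, d: +, e: ⊤, f: ⊤}
Applying B4's transfer function to that IN value gives OUT[B4] (row B4 above).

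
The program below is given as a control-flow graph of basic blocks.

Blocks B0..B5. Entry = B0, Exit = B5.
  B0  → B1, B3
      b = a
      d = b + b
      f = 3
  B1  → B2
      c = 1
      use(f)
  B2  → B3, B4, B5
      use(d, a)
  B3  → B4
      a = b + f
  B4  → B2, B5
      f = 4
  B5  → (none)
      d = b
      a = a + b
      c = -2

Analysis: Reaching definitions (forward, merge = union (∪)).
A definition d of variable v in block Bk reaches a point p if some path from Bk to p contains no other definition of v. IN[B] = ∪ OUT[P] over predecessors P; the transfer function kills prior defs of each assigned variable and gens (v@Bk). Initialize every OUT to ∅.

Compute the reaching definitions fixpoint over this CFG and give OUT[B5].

Answer: {a@B5, b@B0, c@B5, d@B5, f@B0, f@B4}

Derivation:
Per-block solution:
  B0:  IN={}  OUT={b@B0, d@B0, f@B0}
  B1:  IN={b@B0, d@B0, f@B0}  OUT={b@B0, c@B1, d@B0, f@B0}
  B2:  IN={a@B3, b@B0, c@B1, d@B0, f@B0, f@B4}  OUT={a@B3, b@B0, c@B1, d@B0, f@B0, f@B4}
  B3:  IN={a@B3, b@B0, c@B1, d@B0, f@B0, f@B4}  OUT={a@B3, b@B0, c@B1, d@B0, f@B0, f@B4}
  B4:  IN={a@B3, b@B0, c@B1, d@B0, f@B0, f@B4}  OUT={a@B3, b@B0, c@B1, d@B0, f@B4}
  B5:  IN={a@B3, b@B0, c@B1, d@B0, f@B0, f@B4}  OUT={a@B5, b@B0, c@B5, d@B5, f@B0, f@B4}

Merge at B5: IN[B5] = OUT[B2] ⊔ OUT[B4] = {a@B3, b@B0, c@B1, d@B0, f@B0, f@B4}
Applying B5's transfer function to that IN value gives OUT[B5] (row B5 above).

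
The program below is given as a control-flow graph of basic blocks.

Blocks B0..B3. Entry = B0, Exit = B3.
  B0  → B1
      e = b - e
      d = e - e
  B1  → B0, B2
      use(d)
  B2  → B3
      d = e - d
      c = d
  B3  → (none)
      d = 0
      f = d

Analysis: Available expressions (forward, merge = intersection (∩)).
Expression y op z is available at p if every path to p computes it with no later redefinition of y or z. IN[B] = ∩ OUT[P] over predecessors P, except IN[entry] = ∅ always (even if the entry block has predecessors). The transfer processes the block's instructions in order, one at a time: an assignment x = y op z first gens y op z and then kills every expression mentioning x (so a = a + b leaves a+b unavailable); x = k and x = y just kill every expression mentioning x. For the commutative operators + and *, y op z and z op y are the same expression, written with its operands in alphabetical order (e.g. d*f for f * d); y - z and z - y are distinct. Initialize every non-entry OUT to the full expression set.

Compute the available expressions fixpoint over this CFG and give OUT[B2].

Answer: {e-e}

Trace:
Per-block solution:
  B0:  IN={}  OUT={e-e}
  B1:  IN={e-e}  OUT={e-e}
  B2:  IN={e-e}  OUT={e-e}
  B3:  IN={e-e}  OUT={e-e}

Merge at B2: IN[B2] = OUT[B1] = {e-e}
Applying B2's transfer function to that IN value gives OUT[B2] (row B2 above).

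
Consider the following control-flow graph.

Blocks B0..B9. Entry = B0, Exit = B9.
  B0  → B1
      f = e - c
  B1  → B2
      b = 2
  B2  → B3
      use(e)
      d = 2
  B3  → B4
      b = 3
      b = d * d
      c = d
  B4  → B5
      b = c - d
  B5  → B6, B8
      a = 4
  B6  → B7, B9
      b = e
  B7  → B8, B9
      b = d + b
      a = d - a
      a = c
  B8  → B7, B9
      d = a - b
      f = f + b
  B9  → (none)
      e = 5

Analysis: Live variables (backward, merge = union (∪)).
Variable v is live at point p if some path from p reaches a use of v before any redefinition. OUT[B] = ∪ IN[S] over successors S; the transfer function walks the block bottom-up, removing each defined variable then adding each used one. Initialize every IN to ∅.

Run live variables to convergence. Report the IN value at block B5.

Converged values:
  B0: | IN={c, e} | OUT={e, f}
  B1: | IN={e, f} | OUT={e, f}
  B2: | IN={e, f} | OUT={d, e, f}
  B3: | IN={d, e, f} | OUT={c, d, e, f}
  B4: | IN={c, d, e, f} | OUT={b, c, d, e, f}
  B5: | IN={b, c, d, e, f} | OUT={a, b, c, d, e, f}
  B6: | IN={a, c, d, e, f} | OUT={a, b, c, d, f}
  B7: | IN={a, b, c, d, f} | OUT={a, b, c, f}
  B8: | IN={a, b, c, f} | OUT={a, b, c, d, f}
  B9: | IN={} | OUT={}

Merge at B5: OUT[B5] = IN[B6] ⊔ IN[B8] = {a, b, c, d, e, f}
Applying B5's transfer function to that OUT value gives IN[B5] (row B5 above).

Answer: {b, c, d, e, f}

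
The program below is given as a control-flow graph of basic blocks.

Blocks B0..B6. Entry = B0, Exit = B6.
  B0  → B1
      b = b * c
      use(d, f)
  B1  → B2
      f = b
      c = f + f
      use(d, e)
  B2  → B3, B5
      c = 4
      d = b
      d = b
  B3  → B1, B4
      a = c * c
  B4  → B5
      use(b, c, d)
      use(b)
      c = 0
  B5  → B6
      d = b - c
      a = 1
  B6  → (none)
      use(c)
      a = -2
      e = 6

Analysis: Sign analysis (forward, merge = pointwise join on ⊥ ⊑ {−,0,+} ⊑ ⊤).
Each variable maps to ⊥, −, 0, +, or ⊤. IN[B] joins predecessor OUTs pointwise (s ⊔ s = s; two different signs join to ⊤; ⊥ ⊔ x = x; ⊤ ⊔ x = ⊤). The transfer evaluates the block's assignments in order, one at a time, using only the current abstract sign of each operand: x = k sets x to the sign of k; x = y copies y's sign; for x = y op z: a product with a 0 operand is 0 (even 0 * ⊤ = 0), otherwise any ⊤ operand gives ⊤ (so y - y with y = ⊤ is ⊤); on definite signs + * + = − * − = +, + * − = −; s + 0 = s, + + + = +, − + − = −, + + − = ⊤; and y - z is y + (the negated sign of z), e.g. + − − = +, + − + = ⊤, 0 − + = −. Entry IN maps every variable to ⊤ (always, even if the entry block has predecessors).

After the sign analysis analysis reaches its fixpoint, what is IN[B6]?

Converged values:
  B0:  IN=(all ⊤)  OUT=(all ⊤)
  B1:  IN=(all ⊤)  OUT=(all ⊤)
  B2:  IN=(all ⊤)  OUT={c:+; rest ⊤}
  B3:  IN={c:+; rest ⊤}  OUT={a:+, c:+; rest ⊤}
  B4:  IN={a:+, c:+; rest ⊤}  OUT={a:+, c:0; rest ⊤}
  B5:  IN=(all ⊤)  OUT={a:+; rest ⊤}
  B6:  IN={a:+; rest ⊤}  OUT={a:-, e:+; rest ⊤}

Merge at B6: IN[B6] = OUT[B5] = {a: +, b: ⊤, c: ⊤, d: ⊤, e: ⊤, f: ⊤}

Answer: {a: +, b: ⊤, c: ⊤, d: ⊤, e: ⊤, f: ⊤}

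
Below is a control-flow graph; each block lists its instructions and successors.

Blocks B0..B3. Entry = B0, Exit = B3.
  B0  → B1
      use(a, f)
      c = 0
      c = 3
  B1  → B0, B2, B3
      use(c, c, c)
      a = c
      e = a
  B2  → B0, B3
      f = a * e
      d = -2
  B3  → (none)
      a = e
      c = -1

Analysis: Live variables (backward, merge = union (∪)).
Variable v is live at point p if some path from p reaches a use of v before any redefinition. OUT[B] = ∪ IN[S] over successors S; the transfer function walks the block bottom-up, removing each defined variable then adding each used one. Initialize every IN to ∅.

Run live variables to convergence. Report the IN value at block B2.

Answer: {a, e}

Working:
Fixpoint table:
  B0:  IN={a, f}  OUT={c, f}
  B1:  IN={c, f}  OUT={a, e, f}
  B2:  IN={a, e}  OUT={a, e, f}
  B3:  IN={e}  OUT={}

Merge at B2: OUT[B2] = IN[B0] ⊔ IN[B3] = {a, e, f}
Applying B2's transfer function to that OUT value gives IN[B2] (row B2 above).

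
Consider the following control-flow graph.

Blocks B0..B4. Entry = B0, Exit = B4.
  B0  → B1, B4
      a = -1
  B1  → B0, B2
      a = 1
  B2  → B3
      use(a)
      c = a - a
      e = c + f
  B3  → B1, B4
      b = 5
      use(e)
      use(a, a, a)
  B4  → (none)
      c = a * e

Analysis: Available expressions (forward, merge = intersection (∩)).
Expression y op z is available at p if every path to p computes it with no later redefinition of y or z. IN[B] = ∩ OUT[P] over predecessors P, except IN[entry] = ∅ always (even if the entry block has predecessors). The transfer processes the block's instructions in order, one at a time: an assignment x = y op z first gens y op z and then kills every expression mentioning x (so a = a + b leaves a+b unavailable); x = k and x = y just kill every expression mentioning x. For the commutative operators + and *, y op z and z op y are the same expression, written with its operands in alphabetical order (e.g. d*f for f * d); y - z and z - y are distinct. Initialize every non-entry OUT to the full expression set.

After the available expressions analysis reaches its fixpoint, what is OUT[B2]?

Per-block solution:
  B0: | IN={} | OUT={}
  B1: | IN={} | OUT={}
  B2: | IN={} | OUT={a-a, c+f}
  B3: | IN={a-a, c+f} | OUT={a-a, c+f}
  B4: | IN={} | OUT={a*e}

Merge at B2: IN[B2] = OUT[B1] = {}
Applying B2's transfer function to that IN value gives OUT[B2] (row B2 above).

Answer: {a-a, c+f}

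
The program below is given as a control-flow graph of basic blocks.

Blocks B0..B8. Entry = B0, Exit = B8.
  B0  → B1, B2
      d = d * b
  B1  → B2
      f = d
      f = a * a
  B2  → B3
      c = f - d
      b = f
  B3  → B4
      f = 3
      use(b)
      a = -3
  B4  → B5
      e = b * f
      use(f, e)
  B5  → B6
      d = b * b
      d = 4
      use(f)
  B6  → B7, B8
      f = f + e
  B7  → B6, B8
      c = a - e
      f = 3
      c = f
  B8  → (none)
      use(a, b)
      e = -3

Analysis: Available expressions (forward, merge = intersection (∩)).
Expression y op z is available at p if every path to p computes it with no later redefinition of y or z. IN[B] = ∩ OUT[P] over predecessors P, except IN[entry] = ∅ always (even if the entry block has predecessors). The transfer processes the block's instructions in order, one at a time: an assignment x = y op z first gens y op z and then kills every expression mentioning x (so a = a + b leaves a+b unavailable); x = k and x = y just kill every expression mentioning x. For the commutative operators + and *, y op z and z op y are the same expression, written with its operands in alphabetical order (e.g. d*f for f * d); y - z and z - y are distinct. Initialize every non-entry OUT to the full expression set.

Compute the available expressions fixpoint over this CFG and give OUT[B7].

Answer: {a-e, b*b}

Derivation:
Converged values:
  B0: | IN={} | OUT={}
  B1: | IN={} | OUT={a*a}
  B2: | IN={} | OUT={f-d}
  B3: | IN={f-d} | OUT={}
  B4: | IN={} | OUT={b*f}
  B5: | IN={b*f} | OUT={b*b, b*f}
  B6: | IN={b*b} | OUT={b*b}
  B7: | IN={b*b} | OUT={a-e, b*b}
  B8: | IN={b*b} | OUT={b*b}

Merge at B7: IN[B7] = OUT[B6] = {b*b}
Applying B7's transfer function to that IN value gives OUT[B7] (row B7 above).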